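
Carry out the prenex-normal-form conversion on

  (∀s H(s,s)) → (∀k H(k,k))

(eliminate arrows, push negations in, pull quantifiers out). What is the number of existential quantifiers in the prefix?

Rewrite implications/biconditionals: A → B as ¬A ∨ B.
  ¬(∀s H(s,s)) ∨ (∀k H(k,k))
Push ¬ through the quantifiers and connectives to reach negation normal form:
  (∃s ¬H(s,s)) ∨ (∀k H(k,k))
All bound variables are already distinct, so no renaming is needed.
Finally move all quantifiers to the prefix:
  ∃s ∀k (¬H(s,s) ∨ H(k,k))
The prefix is ∃s ∀k: 1 universal, 1 existential.

1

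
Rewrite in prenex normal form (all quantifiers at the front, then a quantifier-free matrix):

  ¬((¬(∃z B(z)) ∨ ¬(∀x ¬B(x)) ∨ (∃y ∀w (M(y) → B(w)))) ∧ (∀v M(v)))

Eliminate → and ↔ using ¬ and ∨.
  ¬((¬(∃z B(z)) ∨ ¬(∀x ¬B(x)) ∨ (∃y ∀w (¬M(y) ∨ B(w)))) ∧ (∀v M(v)))
Drive negations inward (¬∀x A ≡ ∃x ¬A, ¬∃x A ≡ ∀x ¬A, De Morgan for ∧/∨):
  (∃z B(z)) ∧ (∀x ¬B(x)) ∧ (∀y ∃w (M(y) ∧ ¬B(w))) ∨ (∃v ¬M(v))
All bound variables are already distinct, so no renaming is needed.
Extract every quantifier outward, since the variables are now distinct and don't occur free across branches:
  ∃z ∀x ∀y ∃w ∃v (B(z) ∧ ¬B(x) ∧ M(y) ∧ ¬B(w) ∨ ¬M(v))

∃z ∀x ∀y ∃w ∃v (B(z) ∧ ¬B(x) ∧ M(y) ∧ ¬B(w) ∨ ¬M(v))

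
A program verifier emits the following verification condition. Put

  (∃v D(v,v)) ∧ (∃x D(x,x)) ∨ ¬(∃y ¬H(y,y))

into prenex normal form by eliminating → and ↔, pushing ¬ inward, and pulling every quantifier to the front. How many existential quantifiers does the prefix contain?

2

Move each ¬ inward, flipping quantifiers it crosses:
  (∃v D(v,v)) ∧ (∃x D(x,x)) ∨ (∀y H(y,y))
All bound variables are already distinct, so no renaming is needed.
Pull the quantifiers to the front (each side's bound variable is not free in the other side):
  ∃v ∃x ∀y (D(v,v) ∧ D(x,x) ∨ H(y,y))
The prefix is ∃v ∃x ∀y: 1 universal, 2 existential.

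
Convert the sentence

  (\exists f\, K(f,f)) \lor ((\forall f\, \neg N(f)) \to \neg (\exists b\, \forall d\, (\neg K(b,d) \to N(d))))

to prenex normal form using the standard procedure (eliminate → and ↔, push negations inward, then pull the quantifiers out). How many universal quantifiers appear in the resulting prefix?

1

Eliminate → and ↔ using ¬ and ∨.
  (\exists f\, K(f,f)) \lor \neg (\forall f\, \neg N(f)) \lor \neg (\exists b\, \forall d\, (\neg \neg K(b,d) \lor N(d)))
Push ¬ through the quantifiers and connectives to reach negation normal form:
  (\exists f\, K(f,f)) \lor (\exists f\, N(f)) \lor (\forall b\, \exists d\, (\neg K(b,d) \land \neg N(d)))
Give each quantifier a distinct variable: f↦u1.
  (\exists f\, K(f,f)) \lor (\exists u1\, N(u1)) \lor (\forall b\, \exists d\, (\neg K(b,d) \land \neg N(d)))
Extract every quantifier outward, since the variables are now distinct and don't occur free across branches:
  \exists f\, \exists u1\, \forall b\, \exists d\, (K(f,f) \lor N(u1) \lor \neg K(b,d) \land \neg N(d))
The prefix is \exists f \exists u1 \forall b \exists d: 1 universal, 3 existential.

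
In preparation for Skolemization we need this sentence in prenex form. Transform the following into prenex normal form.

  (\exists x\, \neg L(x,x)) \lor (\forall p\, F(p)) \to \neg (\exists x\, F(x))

Rewrite implications/biconditionals: A → B as ¬A ∨ B.
  \neg ((\exists x\, \neg L(x,x)) \lor (\forall p\, F(p))) \lor \neg (\exists x\, F(x))
Push ¬ through the quantifiers and connectives to reach negation normal form:
  (\forall x\, L(x,x)) \land (\exists p\, \neg F(p)) \lor (\forall x\, \neg F(x))
Rename bound variables to avoid capture: x↦z1.
  (\forall x\, L(x,x)) \land (\exists p\, \neg F(p)) \lor (\forall z1\, \neg F(z1))
Pull the quantifiers to the front (each side's bound variable is not free in the other side):
  \forall x\, \exists p\, \forall z1\, (L(x,x) \land \neg F(p) \lor \neg F(z1))

\forall x\, \exists p\, \forall z1\, (L(x,x) \land \neg F(p) \lor \neg F(z1))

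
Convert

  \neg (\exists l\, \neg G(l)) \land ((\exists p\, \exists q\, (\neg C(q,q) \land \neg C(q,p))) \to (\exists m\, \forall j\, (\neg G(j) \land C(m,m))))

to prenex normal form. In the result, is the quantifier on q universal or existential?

universal

First replace A → B with ¬A ∨ B.
  \neg (\exists l\, \neg G(l)) \land (\neg (\exists p\, \exists q\, (\neg C(q,q) \land \neg C(q,p))) \lor (\exists m\, \forall j\, (\neg G(j) \land C(m,m))))
Drive negations inward (¬∀x A ≡ ∃x ¬A, ¬∃x A ≡ ∀x ¬A, De Morgan for ∧/∨):
  (\forall l\, G(l)) \land ((\forall p\, \forall q\, (C(q,q) \lor C(q,p))) \lor (\exists m\, \forall j\, (\neg G(j) \land C(m,m))))
All bound variables are already distinct, so no renaming is needed.
Finally move all quantifiers to the prefix:
  \forall l\, \forall p\, \forall q\, \exists m\, \forall j\, (G(l) \land (C(q,q) \lor C(q,p) \lor \neg G(j) \land C(m,m)))
The quantifier \exists q sits under an odd number of negations (counting the antecedent side of each →), so it flips to \forall q.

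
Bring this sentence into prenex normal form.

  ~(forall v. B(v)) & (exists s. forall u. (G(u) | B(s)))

exists v. exists s. forall u. (~B(v) & (G(u) | B(s)))

Move each ¬ inward, flipping quantifiers it crosses:
  (exists v. ~B(v)) & (exists s. forall u. (G(u) | B(s)))
All bound variables are already distinct, so no renaming is needed.
Pull the quantifiers to the front (each side's bound variable is not free in the other side):
  exists v. exists s. forall u. (~B(v) & (G(u) | B(s)))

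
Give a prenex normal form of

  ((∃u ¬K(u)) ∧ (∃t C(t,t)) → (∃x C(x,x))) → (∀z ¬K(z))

∃u ∃t ∀x ∀z (¬K(u) ∧ C(t,t) ∧ ¬C(x,x) ∨ ¬K(z))

First replace A → B with ¬A ∨ B.
  ¬(¬((∃u ¬K(u)) ∧ (∃t C(t,t))) ∨ (∃x C(x,x))) ∨ (∀z ¬K(z))
Move each ¬ inward, flipping quantifiers it crosses:
  (∃u ¬K(u)) ∧ (∃t C(t,t)) ∧ (∀x ¬C(x,x)) ∨ (∀z ¬K(z))
All bound variables are already distinct, so no renaming is needed.
Pull the quantifiers to the front (each side's bound variable is not free in the other side):
  ∃u ∃t ∀x ∀z (¬K(u) ∧ C(t,t) ∧ ¬C(x,x) ∨ ¬K(z))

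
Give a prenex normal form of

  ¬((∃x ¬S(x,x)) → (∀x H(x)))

∃x ∃p (¬S(x,x) ∧ ¬H(p))

First replace A → B with ¬A ∨ B.
  ¬(¬(∃x ¬S(x,x)) ∨ (∀x H(x)))
Push ¬ through the quantifiers and connectives to reach negation normal form:
  (∃x ¬S(x,x)) ∧ (∃x ¬H(x))
Rename bound variables to avoid capture: x↦p.
  (∃x ¬S(x,x)) ∧ (∃p ¬H(p))
Pull the quantifiers to the front (each side's bound variable is not free in the other side):
  ∃x ∃p (¬S(x,x) ∧ ¬H(p))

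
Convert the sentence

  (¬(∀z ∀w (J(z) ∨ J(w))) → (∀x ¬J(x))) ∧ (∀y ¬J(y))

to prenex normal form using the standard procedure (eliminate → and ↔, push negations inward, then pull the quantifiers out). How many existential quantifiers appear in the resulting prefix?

Eliminate → and ↔ using ¬ and ∨.
  (¬¬(∀z ∀w (J(z) ∨ J(w))) ∨ (∀x ¬J(x))) ∧ (∀y ¬J(y))
Move each ¬ inward, flipping quantifiers it crosses:
  ((∀z ∀w (J(z) ∨ J(w))) ∨ (∀x ¬J(x))) ∧ (∀y ¬J(y))
Extract every quantifier outward, since the variables are now distinct and don't occur free across branches:
  ∀z ∀w ∀x ∀y ((J(z) ∨ J(w) ∨ ¬J(x)) ∧ ¬J(y))
The prefix is ∀z ∀w ∀x ∀y: 4 universal, 0 existential.

0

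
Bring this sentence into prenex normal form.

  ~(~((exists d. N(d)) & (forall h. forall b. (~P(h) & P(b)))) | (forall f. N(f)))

Drive negations inward (¬∀x A ≡ ∃x ¬A, ¬∃x A ≡ ∀x ¬A, De Morgan for ∧/∨):
  (exists d. N(d)) & (forall h. forall b. (~P(h) & P(b))) & (exists f. ~N(f))
Finally move all quantifiers to the prefix:
  exists d. forall h. forall b. exists f. (N(d) & ~P(h) & P(b) & ~N(f))

exists d. forall h. forall b. exists f. (N(d) & ~P(h) & P(b) & ~N(f))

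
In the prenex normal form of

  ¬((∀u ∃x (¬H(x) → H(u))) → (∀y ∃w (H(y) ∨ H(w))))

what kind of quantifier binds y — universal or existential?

existential

Eliminate → and ↔ using ¬ and ∨.
  ¬(¬(∀u ∃x (¬¬H(x) ∨ H(u))) ∨ (∀y ∃w (H(y) ∨ H(w))))
Push ¬ through the quantifiers and connectives to reach negation normal form:
  (∀u ∃x (H(x) ∨ H(u))) ∧ (∃y ∀w (¬H(y) ∧ ¬H(w)))
All bound variables are already distinct, so no renaming is needed.
Extract every quantifier outward, since the variables are now distinct and don't occur free across branches:
  ∀u ∃x ∃y ∀w ((H(x) ∨ H(u)) ∧ ¬H(y) ∧ ¬H(w))
The quantifier ∀y sits under an odd number of negations (counting the antecedent side of each →), so it flips to ∃y.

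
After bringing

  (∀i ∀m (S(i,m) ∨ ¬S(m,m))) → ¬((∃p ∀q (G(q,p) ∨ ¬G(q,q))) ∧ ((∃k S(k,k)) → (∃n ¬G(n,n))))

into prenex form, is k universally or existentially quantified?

existential

Rewrite implications/biconditionals: A → B as ¬A ∨ B.
  ¬(∀i ∀m (S(i,m) ∨ ¬S(m,m))) ∨ ¬((∃p ∀q (G(q,p) ∨ ¬G(q,q))) ∧ (¬(∃k S(k,k)) ∨ (∃n ¬G(n,n))))
Push ¬ through the quantifiers and connectives to reach negation normal form:
  (∃i ∃m (¬S(i,m) ∧ S(m,m))) ∨ (∀p ∃q (¬G(q,p) ∧ G(q,q))) ∨ (∃k S(k,k)) ∧ (∀n G(n,n))
Pull the quantifiers to the front (each side's bound variable is not free in the other side):
  ∃i ∃m ∀p ∃q ∃k ∀n (¬S(i,m) ∧ S(m,m) ∨ ¬G(q,p) ∧ G(q,q) ∨ S(k,k) ∧ G(n,n))
The quantifier ∃k sits under an even number of negations (counting the antecedent side of each →), so it remains existential.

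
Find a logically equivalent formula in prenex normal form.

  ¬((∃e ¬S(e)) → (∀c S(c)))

Eliminate → and ↔ using ¬ and ∨.
  ¬(¬(∃e ¬S(e)) ∨ (∀c S(c)))
Push ¬ through the quantifiers and connectives to reach negation normal form:
  (∃e ¬S(e)) ∧ (∃c ¬S(c))
All bound variables are already distinct, so no renaming is needed.
Extract every quantifier outward, since the variables are now distinct and don't occur free across branches:
  ∃e ∃c (¬S(e) ∧ ¬S(c))

∃e ∃c (¬S(e) ∧ ¬S(c))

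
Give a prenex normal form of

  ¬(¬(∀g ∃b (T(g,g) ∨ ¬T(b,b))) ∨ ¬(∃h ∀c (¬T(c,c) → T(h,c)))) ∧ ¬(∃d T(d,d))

First replace A → B with ¬A ∨ B.
  ¬(¬(∀g ∃b (T(g,g) ∨ ¬T(b,b))) ∨ ¬(∃h ∀c (¬¬T(c,c) ∨ T(h,c)))) ∧ ¬(∃d T(d,d))
Move each ¬ inward, flipping quantifiers it crosses:
  (∀g ∃b (T(g,g) ∨ ¬T(b,b))) ∧ (∃h ∀c (T(c,c) ∨ T(h,c))) ∧ (∀d ¬T(d,d))
All bound variables are already distinct, so no renaming is needed.
Finally move all quantifiers to the prefix:
  ∀g ∃b ∃h ∀c ∀d ((T(g,g) ∨ ¬T(b,b)) ∧ (T(c,c) ∨ T(h,c)) ∧ ¬T(d,d))

∀g ∃b ∃h ∀c ∀d ((T(g,g) ∨ ¬T(b,b)) ∧ (T(c,c) ∨ T(h,c)) ∧ ¬T(d,d))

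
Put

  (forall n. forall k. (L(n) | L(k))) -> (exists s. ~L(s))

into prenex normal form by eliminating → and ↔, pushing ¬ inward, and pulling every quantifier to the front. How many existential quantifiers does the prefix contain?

Eliminate → and ↔ using ¬ and ∨.
  ~(forall n. forall k. (L(n) | L(k))) | (exists s. ~L(s))
Move each ¬ inward, flipping quantifiers it crosses:
  (exists n. exists k. (~L(n) & ~L(k))) | (exists s. ~L(s))
All bound variables are already distinct, so no renaming is needed.
Finally move all quantifiers to the prefix:
  exists n. exists k. exists s. (~L(n) & ~L(k) | ~L(s))
The prefix is exists n exists k exists s: 0 universal, 3 existential.

3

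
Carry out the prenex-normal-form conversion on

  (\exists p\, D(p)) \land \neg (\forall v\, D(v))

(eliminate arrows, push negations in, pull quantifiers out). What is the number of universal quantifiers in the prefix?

0

Move each ¬ inward, flipping quantifiers it crosses:
  (\exists p\, D(p)) \land (\exists v\, \neg D(v))
Extract every quantifier outward, since the variables are now distinct and don't occur free across branches:
  \exists p\, \exists v\, (D(p) \land \neg D(v))
The prefix is \exists p \exists v: 0 universal, 2 existential.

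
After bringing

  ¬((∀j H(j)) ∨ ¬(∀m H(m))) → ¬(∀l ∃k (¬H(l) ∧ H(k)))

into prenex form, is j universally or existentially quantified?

Eliminate → and ↔ using ¬ and ∨.
  ¬¬((∀j H(j)) ∨ ¬(∀m H(m))) ∨ ¬(∀l ∃k (¬H(l) ∧ H(k)))
Drive negations inward (¬∀x A ≡ ∃x ¬A, ¬∃x A ≡ ∀x ¬A, De Morgan for ∧/∨):
  (∀j H(j)) ∨ (∃m ¬H(m)) ∨ (∃l ∀k (H(l) ∨ ¬H(k)))
All bound variables are already distinct, so no renaming is needed.
Pull the quantifiers to the front (each side's bound variable is not free in the other side):
  ∀j ∃m ∃l ∀k (H(j) ∨ ¬H(m) ∨ H(l) ∨ ¬H(k))
The quantifier ∀j sits under an even number of negations (counting the antecedent side of each →), so it remains universal.

universal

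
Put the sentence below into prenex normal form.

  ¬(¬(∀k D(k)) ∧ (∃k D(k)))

Move each ¬ inward, flipping quantifiers it crosses:
  (∀k D(k)) ∨ (∀k ¬D(k))
Give each quantifier a distinct variable: k↦z.
  (∀k D(k)) ∨ (∀z ¬D(z))
Finally move all quantifiers to the prefix:
  ∀k ∀z (D(k) ∨ ¬D(z))

∀k ∀z (D(k) ∨ ¬D(z))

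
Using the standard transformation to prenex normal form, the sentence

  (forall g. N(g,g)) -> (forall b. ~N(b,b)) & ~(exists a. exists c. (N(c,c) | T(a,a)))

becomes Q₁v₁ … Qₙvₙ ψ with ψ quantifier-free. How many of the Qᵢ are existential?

1

First replace A → B with ¬A ∨ B.
  ~(forall g. N(g,g)) | (forall b. ~N(b,b)) & ~(exists a. exists c. (N(c,c) | T(a,a)))
Push ¬ through the quantifiers and connectives to reach negation normal form:
  (exists g. ~N(g,g)) | (forall b. ~N(b,b)) & (forall a. forall c. (~N(c,c) & ~T(a,a)))
Finally move all quantifiers to the prefix:
  exists g. forall b. forall a. forall c. (~N(g,g) | ~N(b,b) & ~N(c,c) & ~T(a,a))
The prefix is exists g forall b forall a forall c: 3 universal, 1 existential.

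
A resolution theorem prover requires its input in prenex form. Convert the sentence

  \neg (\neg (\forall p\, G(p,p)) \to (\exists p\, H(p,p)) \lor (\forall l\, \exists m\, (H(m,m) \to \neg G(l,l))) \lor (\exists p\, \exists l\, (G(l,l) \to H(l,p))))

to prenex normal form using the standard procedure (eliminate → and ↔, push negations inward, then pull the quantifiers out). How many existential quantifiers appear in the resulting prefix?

Eliminate → and ↔ using ¬ and ∨.
  \neg (\neg \neg (\forall p\, G(p,p)) \lor (\exists p\, H(p,p)) \lor (\forall l\, \exists m\, (\neg H(m,m) \lor \neg G(l,l))) \lor (\exists p\, \exists l\, (\neg G(l,l) \lor H(l,p))))
Push ¬ through the quantifiers and connectives to reach negation normal form:
  (\exists p\, \neg G(p,p)) \land (\forall p\, \neg H(p,p)) \land (\exists l\, \forall m\, (H(m,m) \land G(l,l))) \land (\forall p\, \forall l\, (G(l,l) \land \neg H(l,p)))
Standardize variables apart so no two quantifiers bind the same name: p↦b, p↦q, l↦r.
  (\exists p\, \neg G(p,p)) \land (\forall b\, \neg H(b,b)) \land (\exists l\, \forall m\, (H(m,m) \land G(l,l))) \land (\forall q\, \forall r\, (G(r,r) \land \neg H(r,q)))
Finally move all quantifiers to the prefix:
  \exists p\, \forall b\, \exists l\, \forall m\, \forall q\, \forall r\, (\neg G(p,p) \land \neg H(b,b) \land H(m,m) \land G(l,l) \land G(r,r) \land \neg H(r,q))
The prefix is \exists p \forall b \exists l \forall m \forall q \forall r: 4 universal, 2 existential.

2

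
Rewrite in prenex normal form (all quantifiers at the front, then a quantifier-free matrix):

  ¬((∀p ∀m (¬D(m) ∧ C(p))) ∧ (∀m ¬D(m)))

Drive negations inward (¬∀x A ≡ ∃x ¬A, ¬∃x A ≡ ∀x ¬A, De Morgan for ∧/∨):
  (∃p ∃m (D(m) ∨ ¬C(p))) ∨ (∃m D(m))
Standardize variables apart so no two quantifiers bind the same name: m↦u.
  (∃p ∃m (D(m) ∨ ¬C(p))) ∨ (∃u D(u))
Pull the quantifiers to the front (each side's bound variable is not free in the other side):
  ∃p ∃m ∃u (D(m) ∨ ¬C(p) ∨ D(u))

∃p ∃m ∃u (D(m) ∨ ¬C(p) ∨ D(u))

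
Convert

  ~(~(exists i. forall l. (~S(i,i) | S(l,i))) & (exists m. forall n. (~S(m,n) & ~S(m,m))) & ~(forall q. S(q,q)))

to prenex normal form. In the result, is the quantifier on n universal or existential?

existential

Push ¬ through the quantifiers and connectives to reach negation normal form:
  (exists i. forall l. (~S(i,i) | S(l,i))) | (forall m. exists n. (S(m,n) | S(m,m))) | (forall q. S(q,q))
All bound variables are already distinct, so no renaming is needed.
Extract every quantifier outward, since the variables are now distinct and don't occur free across branches:
  exists i. forall l. forall m. exists n. forall q. (~S(i,i) | S(l,i) | S(m,n) | S(m,m) | S(q,q))
The quantifier forall n sits under an odd number of negations, so it flips to exists n.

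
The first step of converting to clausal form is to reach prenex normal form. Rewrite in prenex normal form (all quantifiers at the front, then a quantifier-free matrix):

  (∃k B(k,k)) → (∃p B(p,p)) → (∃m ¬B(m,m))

∀k ∀p ∃m (¬B(k,k) ∨ ¬B(p,p) ∨ ¬B(m,m))

First replace A → B with ¬A ∨ B.
  ¬(∃k B(k,k)) ∨ ¬(∃p B(p,p)) ∨ (∃m ¬B(m,m))
Move each ¬ inward, flipping quantifiers it crosses:
  (∀k ¬B(k,k)) ∨ (∀p ¬B(p,p)) ∨ (∃m ¬B(m,m))
All bound variables are already distinct, so no renaming is needed.
Extract every quantifier outward, since the variables are now distinct and don't occur free across branches:
  ∀k ∀p ∃m (¬B(k,k) ∨ ¬B(p,p) ∨ ¬B(m,m))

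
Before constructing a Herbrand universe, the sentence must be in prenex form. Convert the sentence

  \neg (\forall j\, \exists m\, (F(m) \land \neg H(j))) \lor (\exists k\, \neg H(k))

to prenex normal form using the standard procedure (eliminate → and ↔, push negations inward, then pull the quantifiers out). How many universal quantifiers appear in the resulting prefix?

1

Push ¬ through the quantifiers and connectives to reach negation normal form:
  (\exists j\, \forall m\, (\neg F(m) \lor H(j))) \lor (\exists k\, \neg H(k))
All bound variables are already distinct, so no renaming is needed.
Pull the quantifiers to the front (each side's bound variable is not free in the other side):
  \exists j\, \forall m\, \exists k\, (\neg F(m) \lor H(j) \lor \neg H(k))
The prefix is \exists j \forall m \exists k: 1 universal, 2 existential.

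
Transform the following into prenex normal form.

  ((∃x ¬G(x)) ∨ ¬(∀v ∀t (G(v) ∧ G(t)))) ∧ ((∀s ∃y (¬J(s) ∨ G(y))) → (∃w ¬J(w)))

First replace A → B with ¬A ∨ B.
  ((∃x ¬G(x)) ∨ ¬(∀v ∀t (G(v) ∧ G(t)))) ∧ (¬(∀s ∃y (¬J(s) ∨ G(y))) ∨ (∃w ¬J(w)))
Push ¬ through the quantifiers and connectives to reach negation normal form:
  ((∃x ¬G(x)) ∨ (∃v ∃t (¬G(v) ∨ ¬G(t)))) ∧ ((∃s ∀y (J(s) ∧ ¬G(y))) ∨ (∃w ¬J(w)))
All bound variables are already distinct, so no renaming is needed.
Extract every quantifier outward, since the variables are now distinct and don't occur free across branches:
  ∃x ∃v ∃t ∃s ∀y ∃w ((¬G(x) ∨ ¬G(v) ∨ ¬G(t)) ∧ (J(s) ∧ ¬G(y) ∨ ¬J(w)))

∃x ∃v ∃t ∃s ∀y ∃w ((¬G(x) ∨ ¬G(v) ∨ ¬G(t)) ∧ (J(s) ∧ ¬G(y) ∨ ¬J(w)))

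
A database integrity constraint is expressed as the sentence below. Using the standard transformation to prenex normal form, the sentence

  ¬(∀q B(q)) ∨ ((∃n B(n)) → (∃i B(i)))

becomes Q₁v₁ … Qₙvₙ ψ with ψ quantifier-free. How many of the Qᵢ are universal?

1

First replace A → B with ¬A ∨ B.
  ¬(∀q B(q)) ∨ ¬(∃n B(n)) ∨ (∃i B(i))
Move each ¬ inward, flipping quantifiers it crosses:
  (∃q ¬B(q)) ∨ (∀n ¬B(n)) ∨ (∃i B(i))
All bound variables are already distinct, so no renaming is needed.
Extract every quantifier outward, since the variables are now distinct and don't occur free across branches:
  ∃q ∀n ∃i (¬B(q) ∨ ¬B(n) ∨ B(i))
The prefix is ∃q ∀n ∃i: 1 universal, 2 existential.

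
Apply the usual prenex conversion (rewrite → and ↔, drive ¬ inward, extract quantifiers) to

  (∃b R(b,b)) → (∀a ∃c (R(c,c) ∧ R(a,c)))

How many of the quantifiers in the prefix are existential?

1

Eliminate → and ↔ using ¬ and ∨.
  ¬(∃b R(b,b)) ∨ (∀a ∃c (R(c,c) ∧ R(a,c)))
Push ¬ through the quantifiers and connectives to reach negation normal form:
  (∀b ¬R(b,b)) ∨ (∀a ∃c (R(c,c) ∧ R(a,c)))
Pull the quantifiers to the front (each side's bound variable is not free in the other side):
  ∀b ∀a ∃c (¬R(b,b) ∨ R(c,c) ∧ R(a,c))
The prefix is ∀b ∀a ∃c: 2 universal, 1 existential.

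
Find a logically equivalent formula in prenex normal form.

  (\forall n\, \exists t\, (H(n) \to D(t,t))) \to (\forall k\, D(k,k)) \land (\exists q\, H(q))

Rewrite implications/biconditionals: A → B as ¬A ∨ B.
  \neg (\forall n\, \exists t\, (\neg H(n) \lor D(t,t))) \lor (\forall k\, D(k,k)) \land (\exists q\, H(q))
Push ¬ through the quantifiers and connectives to reach negation normal form:
  (\exists n\, \forall t\, (H(n) \land \neg D(t,t))) \lor (\forall k\, D(k,k)) \land (\exists q\, H(q))
All bound variables are already distinct, so no renaming is needed.
Pull the quantifiers to the front (each side's bound variable is not free in the other side):
  \exists n\, \forall t\, \forall k\, \exists q\, (H(n) \land \neg D(t,t) \lor D(k,k) \land H(q))

\exists n\, \forall t\, \forall k\, \exists q\, (H(n) \land \neg D(t,t) \lor D(k,k) \land H(q))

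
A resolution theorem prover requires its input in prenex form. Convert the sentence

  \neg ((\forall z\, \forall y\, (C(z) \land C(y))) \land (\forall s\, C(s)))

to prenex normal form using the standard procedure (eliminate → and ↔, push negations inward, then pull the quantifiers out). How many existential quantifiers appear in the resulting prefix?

Push ¬ through the quantifiers and connectives to reach negation normal form:
  (\exists z\, \exists y\, (\neg C(z) \lor \neg C(y))) \lor (\exists s\, \neg C(s))
Pull the quantifiers to the front (each side's bound variable is not free in the other side):
  \exists z\, \exists y\, \exists s\, (\neg C(z) \lor \neg C(y) \lor \neg C(s))
The prefix is \exists z \exists y \exists s: 0 universal, 3 existential.

3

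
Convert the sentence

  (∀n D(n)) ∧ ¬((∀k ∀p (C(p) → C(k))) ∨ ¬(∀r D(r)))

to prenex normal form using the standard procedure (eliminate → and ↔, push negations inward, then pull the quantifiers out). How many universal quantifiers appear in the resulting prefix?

Eliminate → and ↔ using ¬ and ∨.
  (∀n D(n)) ∧ ¬((∀k ∀p (¬C(p) ∨ C(k))) ∨ ¬(∀r D(r)))
Push ¬ through the quantifiers and connectives to reach negation normal form:
  (∀n D(n)) ∧ (∃k ∃p (C(p) ∧ ¬C(k))) ∧ (∀r D(r))
All bound variables are already distinct, so no renaming is needed.
Extract every quantifier outward, since the variables are now distinct and don't occur free across branches:
  ∀n ∃k ∃p ∀r (D(n) ∧ C(p) ∧ ¬C(k) ∧ D(r))
The prefix is ∀n ∃k ∃p ∀r: 2 universal, 2 existential.

2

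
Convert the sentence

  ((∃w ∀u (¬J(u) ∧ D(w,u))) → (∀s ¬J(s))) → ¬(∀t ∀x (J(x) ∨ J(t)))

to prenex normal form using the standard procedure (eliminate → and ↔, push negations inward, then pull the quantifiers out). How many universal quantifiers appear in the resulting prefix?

Eliminate → and ↔ using ¬ and ∨.
  ¬(¬(∃w ∀u (¬J(u) ∧ D(w,u))) ∨ (∀s ¬J(s))) ∨ ¬(∀t ∀x (J(x) ∨ J(t)))
Drive negations inward (¬∀x A ≡ ∃x ¬A, ¬∃x A ≡ ∀x ¬A, De Morgan for ∧/∨):
  (∃w ∀u (¬J(u) ∧ D(w,u))) ∧ (∃s J(s)) ∨ (∃t ∃x (¬J(x) ∧ ¬J(t)))
All bound variables are already distinct, so no renaming is needed.
Pull the quantifiers to the front (each side's bound variable is not free in the other side):
  ∃w ∀u ∃s ∃t ∃x (¬J(u) ∧ D(w,u) ∧ J(s) ∨ ¬J(x) ∧ ¬J(t))
The prefix is ∃w ∀u ∃s ∃t ∃x: 1 universal, 4 existential.

1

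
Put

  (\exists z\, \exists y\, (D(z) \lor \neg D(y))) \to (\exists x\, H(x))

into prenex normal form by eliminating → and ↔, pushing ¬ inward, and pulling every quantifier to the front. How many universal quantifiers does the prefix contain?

Rewrite implications/biconditionals: A → B as ¬A ∨ B.
  \neg (\exists z\, \exists y\, (D(z) \lor \neg D(y))) \lor (\exists x\, H(x))
Move each ¬ inward, flipping quantifiers it crosses:
  (\forall z\, \forall y\, (\neg D(z) \land D(y))) \lor (\exists x\, H(x))
Finally move all quantifiers to the prefix:
  \forall z\, \forall y\, \exists x\, (\neg D(z) \land D(y) \lor H(x))
The prefix is \forall z \forall y \exists x: 2 universal, 1 existential.

2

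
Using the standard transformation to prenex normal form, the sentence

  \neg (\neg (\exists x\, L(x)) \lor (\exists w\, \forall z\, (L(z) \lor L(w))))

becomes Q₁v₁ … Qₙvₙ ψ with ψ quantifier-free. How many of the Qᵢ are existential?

Drive negations inward (¬∀x A ≡ ∃x ¬A, ¬∃x A ≡ ∀x ¬A, De Morgan for ∧/∨):
  (\exists x\, L(x)) \land (\forall w\, \exists z\, (\neg L(z) \land \neg L(w)))
Finally move all quantifiers to the prefix:
  \exists x\, \forall w\, \exists z\, (L(x) \land \neg L(z) \land \neg L(w))
The prefix is \exists x \forall w \exists z: 1 universal, 2 existential.

2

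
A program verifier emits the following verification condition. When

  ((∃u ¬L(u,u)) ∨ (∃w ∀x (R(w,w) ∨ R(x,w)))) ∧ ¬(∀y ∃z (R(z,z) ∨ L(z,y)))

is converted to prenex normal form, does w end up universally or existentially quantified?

Drive negations inward (¬∀x A ≡ ∃x ¬A, ¬∃x A ≡ ∀x ¬A, De Morgan for ∧/∨):
  ((∃u ¬L(u,u)) ∨ (∃w ∀x (R(w,w) ∨ R(x,w)))) ∧ (∃y ∀z (¬R(z,z) ∧ ¬L(z,y)))
Extract every quantifier outward, since the variables are now distinct and don't occur free across branches:
  ∃u ∃w ∀x ∃y ∀z ((¬L(u,u) ∨ R(w,w) ∨ R(x,w)) ∧ ¬R(z,z) ∧ ¬L(z,y))
The quantifier ∃w sits under an even number of negations, so it remains existential.

existential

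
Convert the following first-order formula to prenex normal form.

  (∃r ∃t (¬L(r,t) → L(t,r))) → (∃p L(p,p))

∀r ∀t ∃p (¬L(r,t) ∧ ¬L(t,r) ∨ L(p,p))

First replace A → B with ¬A ∨ B.
  ¬(∃r ∃t (¬¬L(r,t) ∨ L(t,r))) ∨ (∃p L(p,p))
Drive negations inward (¬∀x A ≡ ∃x ¬A, ¬∃x A ≡ ∀x ¬A, De Morgan for ∧/∨):
  (∀r ∀t (¬L(r,t) ∧ ¬L(t,r))) ∨ (∃p L(p,p))
Finally move all quantifiers to the prefix:
  ∀r ∀t ∃p (¬L(r,t) ∧ ¬L(t,r) ∨ L(p,p))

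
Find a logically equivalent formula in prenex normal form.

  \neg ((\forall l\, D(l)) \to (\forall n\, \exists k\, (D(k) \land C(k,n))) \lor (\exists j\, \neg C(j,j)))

Eliminate → and ↔ using ¬ and ∨.
  \neg (\neg (\forall l\, D(l)) \lor (\forall n\, \exists k\, (D(k) \land C(k,n))) \lor (\exists j\, \neg C(j,j)))
Drive negations inward (¬∀x A ≡ ∃x ¬A, ¬∃x A ≡ ∀x ¬A, De Morgan for ∧/∨):
  (\forall l\, D(l)) \land (\exists n\, \forall k\, (\neg D(k) \lor \neg C(k,n))) \land (\forall j\, C(j,j))
Pull the quantifiers to the front (each side's bound variable is not free in the other side):
  \forall l\, \exists n\, \forall k\, \forall j\, (D(l) \land (\neg D(k) \lor \neg C(k,n)) \land C(j,j))

\forall l\, \exists n\, \forall k\, \forall j\, (D(l) \land (\neg D(k) \lor \neg C(k,n)) \land C(j,j))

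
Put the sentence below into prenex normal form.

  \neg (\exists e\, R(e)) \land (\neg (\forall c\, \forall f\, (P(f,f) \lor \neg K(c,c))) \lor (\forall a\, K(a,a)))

Drive negations inward (¬∀x A ≡ ∃x ¬A, ¬∃x A ≡ ∀x ¬A, De Morgan for ∧/∨):
  (\forall e\, \neg R(e)) \land ((\exists c\, \exists f\, (\neg P(f,f) \land K(c,c))) \lor (\forall a\, K(a,a)))
All bound variables are already distinct, so no renaming is needed.
Pull the quantifiers to the front (each side's bound variable is not free in the other side):
  \forall e\, \exists c\, \exists f\, \forall a\, (\neg R(e) \land (\neg P(f,f) \land K(c,c) \lor K(a,a)))

\forall e\, \exists c\, \exists f\, \forall a\, (\neg R(e) \land (\neg P(f,f) \land K(c,c) \lor K(a,a)))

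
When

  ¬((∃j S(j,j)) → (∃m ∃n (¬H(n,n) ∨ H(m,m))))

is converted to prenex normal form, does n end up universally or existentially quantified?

universal

Rewrite implications/biconditionals: A → B as ¬A ∨ B.
  ¬(¬(∃j S(j,j)) ∨ (∃m ∃n (¬H(n,n) ∨ H(m,m))))
Move each ¬ inward, flipping quantifiers it crosses:
  (∃j S(j,j)) ∧ (∀m ∀n (H(n,n) ∧ ¬H(m,m)))
All bound variables are already distinct, so no renaming is needed.
Extract every quantifier outward, since the variables are now distinct and don't occur free across branches:
  ∃j ∀m ∀n (S(j,j) ∧ H(n,n) ∧ ¬H(m,m))
The quantifier ∃n sits under an odd number of negations (counting the antecedent side of each →), so it flips to ∀n.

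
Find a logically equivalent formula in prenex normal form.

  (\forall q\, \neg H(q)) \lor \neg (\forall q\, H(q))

\forall q\, \exists w1\, (\neg H(q) \lor \neg H(w1))

Move each ¬ inward, flipping quantifiers it crosses:
  (\forall q\, \neg H(q)) \lor (\exists q\, \neg H(q))
Rename bound variables to avoid capture: q↦w1.
  (\forall q\, \neg H(q)) \lor (\exists w1\, \neg H(w1))
Pull the quantifiers to the front (each side's bound variable is not free in the other side):
  \forall q\, \exists w1\, (\neg H(q) \lor \neg H(w1))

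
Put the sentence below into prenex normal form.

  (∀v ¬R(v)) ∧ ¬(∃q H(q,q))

∀v ∀q (¬R(v) ∧ ¬H(q,q))

Move each ¬ inward, flipping quantifiers it crosses:
  (∀v ¬R(v)) ∧ (∀q ¬H(q,q))
Extract every quantifier outward, since the variables are now distinct and don't occur free across branches:
  ∀v ∀q (¬R(v) ∧ ¬H(q,q))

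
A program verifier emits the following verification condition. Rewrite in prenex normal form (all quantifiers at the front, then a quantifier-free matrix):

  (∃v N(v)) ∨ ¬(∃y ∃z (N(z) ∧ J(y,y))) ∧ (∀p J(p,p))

Move each ¬ inward, flipping quantifiers it crosses:
  (∃v N(v)) ∨ (∀y ∀z (¬N(z) ∨ ¬J(y,y))) ∧ (∀p J(p,p))
All bound variables are already distinct, so no renaming is needed.
Finally move all quantifiers to the prefix:
  ∃v ∀y ∀z ∀p (N(v) ∨ (¬N(z) ∨ ¬J(y,y)) ∧ J(p,p))

∃v ∀y ∀z ∀p (N(v) ∨ (¬N(z) ∨ ¬J(y,y)) ∧ J(p,p))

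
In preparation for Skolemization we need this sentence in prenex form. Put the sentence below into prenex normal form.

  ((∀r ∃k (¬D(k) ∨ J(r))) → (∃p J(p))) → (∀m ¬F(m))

Eliminate → and ↔ using ¬ and ∨.
  ¬(¬(∀r ∃k (¬D(k) ∨ J(r))) ∨ (∃p J(p))) ∨ (∀m ¬F(m))
Move each ¬ inward, flipping quantifiers it crosses:
  (∀r ∃k (¬D(k) ∨ J(r))) ∧ (∀p ¬J(p)) ∨ (∀m ¬F(m))
All bound variables are already distinct, so no renaming is needed.
Extract every quantifier outward, since the variables are now distinct and don't occur free across branches:
  ∀r ∃k ∀p ∀m ((¬D(k) ∨ J(r)) ∧ ¬J(p) ∨ ¬F(m))

∀r ∃k ∀p ∀m ((¬D(k) ∨ J(r)) ∧ ¬J(p) ∨ ¬F(m))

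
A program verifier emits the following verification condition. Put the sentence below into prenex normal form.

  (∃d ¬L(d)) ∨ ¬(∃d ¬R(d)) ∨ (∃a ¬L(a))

∃d ∀r ∃a (¬L(d) ∨ R(r) ∨ ¬L(a))

Move each ¬ inward, flipping quantifiers it crosses:
  (∃d ¬L(d)) ∨ (∀d R(d)) ∨ (∃a ¬L(a))
Rename bound variables to avoid capture: d↦r.
  (∃d ¬L(d)) ∨ (∀r R(r)) ∨ (∃a ¬L(a))
Pull the quantifiers to the front (each side's bound variable is not free in the other side):
  ∃d ∀r ∃a (¬L(d) ∨ R(r) ∨ ¬L(a))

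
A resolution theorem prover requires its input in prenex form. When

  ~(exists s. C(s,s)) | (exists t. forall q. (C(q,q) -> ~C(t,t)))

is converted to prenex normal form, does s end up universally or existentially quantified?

First replace A → B with ¬A ∨ B.
  ~(exists s. C(s,s)) | (exists t. forall q. (~C(q,q) | ~C(t,t)))
Drive negations inward (¬∀x A ≡ ∃x ¬A, ¬∃x A ≡ ∀x ¬A, De Morgan for ∧/∨):
  (forall s. ~C(s,s)) | (exists t. forall q. (~C(q,q) | ~C(t,t)))
All bound variables are already distinct, so no renaming is needed.
Pull the quantifiers to the front (each side's bound variable is not free in the other side):
  forall s. exists t. forall q. (~C(s,s) | ~C(q,q) | ~C(t,t))
The quantifier exists s sits under an odd number of negations (counting the antecedent side of each →), so it flips to forall s.

universal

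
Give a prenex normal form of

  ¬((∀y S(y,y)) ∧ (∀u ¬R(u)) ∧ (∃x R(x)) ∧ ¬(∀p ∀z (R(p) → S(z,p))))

∃y ∃u ∀x ∀p ∀z (¬S(y,y) ∨ R(u) ∨ ¬R(x) ∨ ¬R(p) ∨ S(z,p))

First replace A → B with ¬A ∨ B.
  ¬((∀y S(y,y)) ∧ (∀u ¬R(u)) ∧ (∃x R(x)) ∧ ¬(∀p ∀z (¬R(p) ∨ S(z,p))))
Move each ¬ inward, flipping quantifiers it crosses:
  (∃y ¬S(y,y)) ∨ (∃u R(u)) ∨ (∀x ¬R(x)) ∨ (∀p ∀z (¬R(p) ∨ S(z,p)))
All bound variables are already distinct, so no renaming is needed.
Extract every quantifier outward, since the variables are now distinct and don't occur free across branches:
  ∃y ∃u ∀x ∀p ∀z (¬S(y,y) ∨ R(u) ∨ ¬R(x) ∨ ¬R(p) ∨ S(z,p))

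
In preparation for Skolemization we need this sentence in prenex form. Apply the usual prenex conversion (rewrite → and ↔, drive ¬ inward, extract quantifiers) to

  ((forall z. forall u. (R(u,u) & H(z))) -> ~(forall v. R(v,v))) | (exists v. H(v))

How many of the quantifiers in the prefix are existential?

Eliminate → and ↔ using ¬ and ∨.
  ~(forall z. forall u. (R(u,u) & H(z))) | ~(forall v. R(v,v)) | (exists v. H(v))
Push ¬ through the quantifiers and connectives to reach negation normal form:
  (exists z. exists u. (~R(u,u) | ~H(z))) | (exists v. ~R(v,v)) | (exists v. H(v))
Rename bound variables to avoid capture: v↦x.
  (exists z. exists u. (~R(u,u) | ~H(z))) | (exists v. ~R(v,v)) | (exists x. H(x))
Extract every quantifier outward, since the variables are now distinct and don't occur free across branches:
  exists z. exists u. exists v. exists x. (~R(u,u) | ~H(z) | ~R(v,v) | H(x))
The prefix is exists z exists u exists v exists x: 0 universal, 4 existential.

4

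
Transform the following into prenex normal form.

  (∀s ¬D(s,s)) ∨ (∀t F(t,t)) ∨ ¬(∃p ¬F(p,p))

∀s ∀t ∀p (¬D(s,s) ∨ F(t,t) ∨ F(p,p))

Push ¬ through the quantifiers and connectives to reach negation normal form:
  (∀s ¬D(s,s)) ∨ (∀t F(t,t)) ∨ (∀p F(p,p))
Pull the quantifiers to the front (each side's bound variable is not free in the other side):
  ∀s ∀t ∀p (¬D(s,s) ∨ F(t,t) ∨ F(p,p))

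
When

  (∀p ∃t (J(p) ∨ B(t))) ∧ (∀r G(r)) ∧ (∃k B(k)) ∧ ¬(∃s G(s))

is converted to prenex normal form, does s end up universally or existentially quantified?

Drive negations inward (¬∀x A ≡ ∃x ¬A, ¬∃x A ≡ ∀x ¬A, De Morgan for ∧/∨):
  (∀p ∃t (J(p) ∨ B(t))) ∧ (∀r G(r)) ∧ (∃k B(k)) ∧ (∀s ¬G(s))
Finally move all quantifiers to the prefix:
  ∀p ∃t ∀r ∃k ∀s ((J(p) ∨ B(t)) ∧ G(r) ∧ B(k) ∧ ¬G(s))
The quantifier ∃s sits under an odd number of negations, so it flips to ∀s.

universal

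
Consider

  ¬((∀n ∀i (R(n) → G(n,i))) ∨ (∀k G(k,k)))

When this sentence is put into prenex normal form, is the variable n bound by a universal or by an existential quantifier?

Eliminate → and ↔ using ¬ and ∨.
  ¬((∀n ∀i (¬R(n) ∨ G(n,i))) ∨ (∀k G(k,k)))
Push ¬ through the quantifiers and connectives to reach negation normal form:
  (∃n ∃i (R(n) ∧ ¬G(n,i))) ∧ (∃k ¬G(k,k))
Pull the quantifiers to the front (each side's bound variable is not free in the other side):
  ∃n ∃i ∃k (R(n) ∧ ¬G(n,i) ∧ ¬G(k,k))
The quantifier ∀n sits under an odd number of negations (counting the antecedent side of each →), so it flips to ∃n.

existential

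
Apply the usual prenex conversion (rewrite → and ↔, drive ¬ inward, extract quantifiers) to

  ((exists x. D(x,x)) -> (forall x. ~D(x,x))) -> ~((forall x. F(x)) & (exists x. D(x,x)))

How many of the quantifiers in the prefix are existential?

3

First replace A → B with ¬A ∨ B.
  ~(~(exists x. D(x,x)) | (forall x. ~D(x,x))) | ~((forall x. F(x)) & (exists x. D(x,x)))
Drive negations inward (¬∀x A ≡ ∃x ¬A, ¬∃x A ≡ ∀x ¬A, De Morgan for ∧/∨):
  (exists x. D(x,x)) & (exists x. D(x,x)) | (exists x. ~F(x)) | (forall x. ~D(x,x))
Rename bound variables to avoid capture: x↦q, x↦u, x↦w1.
  (exists x. D(x,x)) & (exists q. D(q,q)) | (exists u. ~F(u)) | (forall w1. ~D(w1,w1))
Finally move all quantifiers to the prefix:
  exists x. exists q. exists u. forall w1. (D(x,x) & D(q,q) | ~F(u) | ~D(w1,w1))
The prefix is exists x exists q exists u forall w1: 1 universal, 3 existential.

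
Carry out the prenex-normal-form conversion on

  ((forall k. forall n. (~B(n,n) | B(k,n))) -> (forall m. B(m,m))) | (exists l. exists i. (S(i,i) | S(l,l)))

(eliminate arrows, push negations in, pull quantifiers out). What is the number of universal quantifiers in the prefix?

First replace A → B with ¬A ∨ B.
  ~(forall k. forall n. (~B(n,n) | B(k,n))) | (forall m. B(m,m)) | (exists l. exists i. (S(i,i) | S(l,l)))
Push ¬ through the quantifiers and connectives to reach negation normal form:
  (exists k. exists n. (B(n,n) & ~B(k,n))) | (forall m. B(m,m)) | (exists l. exists i. (S(i,i) | S(l,l)))
Extract every quantifier outward, since the variables are now distinct and don't occur free across branches:
  exists k. exists n. forall m. exists l. exists i. (B(n,n) & ~B(k,n) | B(m,m) | S(i,i) | S(l,l))
The prefix is exists k exists n forall m exists l exists i: 1 universal, 4 existential.

1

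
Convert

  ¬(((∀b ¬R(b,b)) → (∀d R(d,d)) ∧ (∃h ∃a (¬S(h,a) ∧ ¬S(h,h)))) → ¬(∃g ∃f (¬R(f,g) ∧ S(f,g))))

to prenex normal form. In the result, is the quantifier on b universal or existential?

existential

First replace A → B with ¬A ∨ B.
  ¬(¬(¬(∀b ¬R(b,b)) ∨ (∀d R(d,d)) ∧ (∃h ∃a (¬S(h,a) ∧ ¬S(h,h)))) ∨ ¬(∃g ∃f (¬R(f,g) ∧ S(f,g))))
Move each ¬ inward, flipping quantifiers it crosses:
  ((∃b R(b,b)) ∨ (∀d R(d,d)) ∧ (∃h ∃a (¬S(h,a) ∧ ¬S(h,h)))) ∧ (∃g ∃f (¬R(f,g) ∧ S(f,g)))
All bound variables are already distinct, so no renaming is needed.
Finally move all quantifiers to the prefix:
  ∃b ∀d ∃h ∃a ∃g ∃f ((R(b,b) ∨ R(d,d) ∧ ¬S(h,a) ∧ ¬S(h,h)) ∧ ¬R(f,g) ∧ S(f,g))
The quantifier ∀b sits under an odd number of negations (counting the antecedent side of each →), so it flips to ∃b.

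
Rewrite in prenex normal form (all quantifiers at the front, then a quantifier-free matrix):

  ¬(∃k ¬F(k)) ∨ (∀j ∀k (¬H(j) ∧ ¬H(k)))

∀k ∀j ∀p (F(k) ∨ ¬H(j) ∧ ¬H(p))

Push ¬ through the quantifiers and connectives to reach negation normal form:
  (∀k F(k)) ∨ (∀j ∀k (¬H(j) ∧ ¬H(k)))
Rename bound variables to avoid capture: k↦p.
  (∀k F(k)) ∨ (∀j ∀p (¬H(j) ∧ ¬H(p)))
Pull the quantifiers to the front (each side's bound variable is not free in the other side):
  ∀k ∀j ∀p (F(k) ∨ ¬H(j) ∧ ¬H(p))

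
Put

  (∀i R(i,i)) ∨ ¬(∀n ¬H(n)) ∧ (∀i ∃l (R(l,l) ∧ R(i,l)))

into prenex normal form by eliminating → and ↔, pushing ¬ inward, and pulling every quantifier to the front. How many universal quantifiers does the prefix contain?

2

Push ¬ through the quantifiers and connectives to reach negation normal form:
  (∀i R(i,i)) ∨ (∃n H(n)) ∧ (∀i ∃l (R(l,l) ∧ R(i,l)))
Rename bound variables to avoid capture: i↦b.
  (∀i R(i,i)) ∨ (∃n H(n)) ∧ (∀b ∃l (R(l,l) ∧ R(b,l)))
Pull the quantifiers to the front (each side's bound variable is not free in the other side):
  ∀i ∃n ∀b ∃l (R(i,i) ∨ H(n) ∧ R(l,l) ∧ R(b,l))
The prefix is ∀i ∃n ∀b ∃l: 2 universal, 2 existential.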